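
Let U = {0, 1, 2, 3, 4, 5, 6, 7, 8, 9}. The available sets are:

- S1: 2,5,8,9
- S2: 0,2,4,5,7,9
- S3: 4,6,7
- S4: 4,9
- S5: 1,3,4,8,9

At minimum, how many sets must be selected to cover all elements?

3

S2, S3, S5 together cover {0, 1, 2, 3, 4, 5, 6, 7, 8, 9} — every element.
No 2 of the 5 sets cover everything (all 10 pairs fall short), so 3 is minimum.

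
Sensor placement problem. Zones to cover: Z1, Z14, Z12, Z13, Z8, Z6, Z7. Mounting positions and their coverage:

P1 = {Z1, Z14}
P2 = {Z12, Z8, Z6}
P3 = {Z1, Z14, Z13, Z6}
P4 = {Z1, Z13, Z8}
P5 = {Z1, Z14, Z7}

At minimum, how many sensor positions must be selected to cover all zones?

3

P2, P3, P5 together cover {Z1, Z14, Z12, Z13, Z8, Z6, Z7} — every zone.
No 2 of the 5 sensor positions cover everything (all 10 pairs fall short), so 3 is minimum.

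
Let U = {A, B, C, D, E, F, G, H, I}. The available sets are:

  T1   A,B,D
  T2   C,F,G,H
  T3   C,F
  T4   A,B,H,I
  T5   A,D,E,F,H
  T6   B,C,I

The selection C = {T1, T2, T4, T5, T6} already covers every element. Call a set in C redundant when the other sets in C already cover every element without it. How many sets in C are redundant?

3

Drop T1: the rest still cover every element — redundant.
Drop T2: G uncovered — not redundant.
Drop T4: the rest still cover every element — redundant.
Drop T5: E uncovered — not redundant.
Drop T6: the rest still cover every element — redundant.
3 redundant: T1, T4, T6.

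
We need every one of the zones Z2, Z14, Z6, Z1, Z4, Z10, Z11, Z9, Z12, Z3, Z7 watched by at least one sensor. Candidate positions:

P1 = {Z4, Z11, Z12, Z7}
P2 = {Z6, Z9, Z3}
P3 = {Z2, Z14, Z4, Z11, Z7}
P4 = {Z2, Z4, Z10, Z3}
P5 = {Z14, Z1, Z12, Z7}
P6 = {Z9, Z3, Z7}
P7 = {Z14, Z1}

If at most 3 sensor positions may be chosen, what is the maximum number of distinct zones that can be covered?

10

Choosing P2, P3, P5 covers {Z2, Z14, Z6, Z1, Z4, Z11, Z9, Z12, Z3, Z7} — 10 zones.
No choice of 3 sensor positions does better; here Z10 is left uncovered.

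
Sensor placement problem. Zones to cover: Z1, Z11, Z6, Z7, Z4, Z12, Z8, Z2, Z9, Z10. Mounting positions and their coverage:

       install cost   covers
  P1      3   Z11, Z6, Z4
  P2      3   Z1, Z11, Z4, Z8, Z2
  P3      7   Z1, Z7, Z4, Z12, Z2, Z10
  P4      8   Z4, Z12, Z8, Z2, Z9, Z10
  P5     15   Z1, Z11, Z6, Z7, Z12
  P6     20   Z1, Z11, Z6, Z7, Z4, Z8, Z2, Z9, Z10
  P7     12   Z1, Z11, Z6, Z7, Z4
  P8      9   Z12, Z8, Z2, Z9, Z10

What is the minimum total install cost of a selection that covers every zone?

18

P1, P3, P4 cover every zone at install cost 3 + 7 + 8 = 18.
Any cover uses at least 2 sensor positions; among all covering selections none totals below 18.
Greedy by coverage-per-install cost would pick P2, P3, P1, P4 for 21 — worse than the optimum 18.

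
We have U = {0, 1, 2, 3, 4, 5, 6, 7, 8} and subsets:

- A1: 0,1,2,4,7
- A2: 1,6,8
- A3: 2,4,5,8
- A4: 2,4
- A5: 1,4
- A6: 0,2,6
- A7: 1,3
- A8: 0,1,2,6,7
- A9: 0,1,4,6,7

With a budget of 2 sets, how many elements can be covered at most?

Choosing A3, A8 covers {0, 1, 2, 4, 5, 6, 7, 8} — 8 elements.
No choice of 2 sets does better; here 3 is left uncovered.

8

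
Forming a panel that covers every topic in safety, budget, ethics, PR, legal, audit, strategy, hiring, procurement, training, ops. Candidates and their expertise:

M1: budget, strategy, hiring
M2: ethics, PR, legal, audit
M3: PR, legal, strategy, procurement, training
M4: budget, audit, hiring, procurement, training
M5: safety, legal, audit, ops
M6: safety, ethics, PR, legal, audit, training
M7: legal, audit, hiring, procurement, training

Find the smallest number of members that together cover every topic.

4

M1, M2, M3, M5 together cover {safety, budget, ethics, PR, legal, audit, strategy, hiring, procurement, training, ops} — every topic.
No 3 of the 7 members cover everything (all 35 triples fall short), so 4 is minimum.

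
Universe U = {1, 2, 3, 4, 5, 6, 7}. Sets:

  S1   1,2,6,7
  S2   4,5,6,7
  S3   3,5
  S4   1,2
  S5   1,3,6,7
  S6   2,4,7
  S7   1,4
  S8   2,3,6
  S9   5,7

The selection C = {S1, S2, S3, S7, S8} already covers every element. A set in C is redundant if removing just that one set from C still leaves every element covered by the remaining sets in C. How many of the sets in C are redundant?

5

Drop S1: the rest still cover every element — redundant.
Drop S2: the rest still cover every element — redundant.
Drop S3: the rest still cover every element — redundant.
Drop S7: the rest still cover every element — redundant.
Drop S8: the rest still cover every element — redundant.
5 redundant: S1, S2, S3, S7, S8.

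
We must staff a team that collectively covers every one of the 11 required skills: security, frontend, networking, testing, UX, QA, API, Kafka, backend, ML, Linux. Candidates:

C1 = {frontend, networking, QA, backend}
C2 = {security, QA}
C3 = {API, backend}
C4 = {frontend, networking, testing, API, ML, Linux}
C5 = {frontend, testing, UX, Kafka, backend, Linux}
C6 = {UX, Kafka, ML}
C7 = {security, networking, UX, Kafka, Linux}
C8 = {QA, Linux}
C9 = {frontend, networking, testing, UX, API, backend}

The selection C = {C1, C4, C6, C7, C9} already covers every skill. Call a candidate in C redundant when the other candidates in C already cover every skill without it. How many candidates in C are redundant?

3

Drop C1: QA uncovered — not redundant.
Drop C4: the rest still cover every skill — redundant.
Drop C6: the rest still cover every skill — redundant.
Drop C7: security uncovered — not redundant.
Drop C9: the rest still cover every skill — redundant.
3 redundant: C4, C6, C9.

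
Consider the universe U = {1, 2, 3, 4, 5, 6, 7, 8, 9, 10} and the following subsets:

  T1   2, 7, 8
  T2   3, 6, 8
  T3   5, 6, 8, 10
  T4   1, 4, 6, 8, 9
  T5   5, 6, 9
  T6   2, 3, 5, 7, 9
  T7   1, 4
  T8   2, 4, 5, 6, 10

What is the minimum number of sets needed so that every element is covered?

3

T3, T4, T6 together cover {1, 2, 3, 4, 5, 6, 7, 8, 9, 10} — every element.
No 2 of the 8 sets cover everything (all 28 pairs fall short), so 3 is minimum.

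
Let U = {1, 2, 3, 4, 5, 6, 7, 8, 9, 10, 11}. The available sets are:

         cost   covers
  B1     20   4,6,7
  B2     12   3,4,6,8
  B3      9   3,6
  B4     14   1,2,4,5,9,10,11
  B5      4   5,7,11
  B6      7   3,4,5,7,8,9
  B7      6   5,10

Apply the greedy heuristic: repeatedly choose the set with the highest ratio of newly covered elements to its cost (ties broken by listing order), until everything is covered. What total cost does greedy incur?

30

Pick 1: B6 adds 6 new (3, 4, 5, 7, 8, 9) at cost 7 (ratio 6/7).
Pick 2: B4 adds 4 new (1, 2, 10, 11) at cost 14 (ratio 4/14).
Pick 3: B3 adds 1 new (6) at cost 9 (ratio 1/9).
Greedy total cost: 7 + 14 + 9 = 30.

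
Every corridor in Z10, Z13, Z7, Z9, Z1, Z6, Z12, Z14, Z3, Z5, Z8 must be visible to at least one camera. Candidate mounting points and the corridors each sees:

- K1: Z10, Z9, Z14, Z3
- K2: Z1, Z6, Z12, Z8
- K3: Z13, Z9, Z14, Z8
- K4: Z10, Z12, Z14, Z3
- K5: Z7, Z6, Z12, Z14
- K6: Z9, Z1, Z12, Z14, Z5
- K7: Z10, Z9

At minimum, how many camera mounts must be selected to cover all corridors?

4

K1, K3, K5, K6 together cover {Z10, Z13, Z7, Z9, Z1, Z6, Z12, Z14, Z3, Z5, Z8} — every corridor.
No 3 of the 7 camera mounts cover everything (all 35 triples fall short), so 4 is minimum.
Greedy (largest uncovered first) would take K6, K1, K2, K3, K5 — 5 camera mounts — but 4 suffice.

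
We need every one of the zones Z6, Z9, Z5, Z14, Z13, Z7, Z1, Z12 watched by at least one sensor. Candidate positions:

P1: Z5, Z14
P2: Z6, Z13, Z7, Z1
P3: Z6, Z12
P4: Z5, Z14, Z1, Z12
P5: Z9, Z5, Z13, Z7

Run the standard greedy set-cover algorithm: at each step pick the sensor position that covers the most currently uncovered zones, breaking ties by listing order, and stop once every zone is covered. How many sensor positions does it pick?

3

Pick 1: P2 covers 4 new zones (Z6, Z13, Z7, Z1).
Pick 2: P4 covers 3 new zones (Z5, Z14, Z12).
Pick 3: P5 covers 1 new zones (Z9).
Greedy uses 3 sensor positions.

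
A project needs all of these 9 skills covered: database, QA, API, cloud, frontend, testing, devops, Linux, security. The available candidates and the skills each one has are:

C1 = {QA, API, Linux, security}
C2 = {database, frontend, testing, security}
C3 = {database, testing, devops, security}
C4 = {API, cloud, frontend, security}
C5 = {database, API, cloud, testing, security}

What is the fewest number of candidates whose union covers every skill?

3

C1, C3, C4 together cover {database, QA, API, cloud, frontend, testing, devops, Linux, security} — every skill.
No 2 of the 5 candidates cover everything (all 10 pairs fall short), so 3 is minimum.
Greedy (largest uncovered first) would take C5, C1, C2, C3 — 4 candidates — but 3 suffice.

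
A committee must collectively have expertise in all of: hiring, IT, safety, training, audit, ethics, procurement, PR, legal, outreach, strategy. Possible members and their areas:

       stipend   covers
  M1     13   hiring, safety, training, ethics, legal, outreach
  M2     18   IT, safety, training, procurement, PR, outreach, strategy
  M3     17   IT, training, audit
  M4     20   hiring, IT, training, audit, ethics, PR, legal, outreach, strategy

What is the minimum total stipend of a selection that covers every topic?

38

M2, M4 cover every topic at stipend 18 + 20 = 38.
Any cover uses at least 2 members; among all covering selections none totals below 38.
Greedy by coverage-per-stipend would pick M1, M2, M3 for 48 — worse than the optimum 38.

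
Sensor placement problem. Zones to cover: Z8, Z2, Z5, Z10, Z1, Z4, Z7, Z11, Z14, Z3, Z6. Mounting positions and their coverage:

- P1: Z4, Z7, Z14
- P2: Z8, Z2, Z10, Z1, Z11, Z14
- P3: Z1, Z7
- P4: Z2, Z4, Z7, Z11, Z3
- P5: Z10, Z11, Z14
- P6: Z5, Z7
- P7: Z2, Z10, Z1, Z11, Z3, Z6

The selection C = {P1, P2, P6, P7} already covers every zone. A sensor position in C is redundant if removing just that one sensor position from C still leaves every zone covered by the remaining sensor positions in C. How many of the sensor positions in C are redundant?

0

Drop P1: Z4 uncovered — not redundant.
Drop P2: Z8 uncovered — not redundant.
Drop P6: Z5 uncovered — not redundant.
Drop P7: Z3, Z6 uncovered — not redundant.
None of the sensor positions in C is redundant.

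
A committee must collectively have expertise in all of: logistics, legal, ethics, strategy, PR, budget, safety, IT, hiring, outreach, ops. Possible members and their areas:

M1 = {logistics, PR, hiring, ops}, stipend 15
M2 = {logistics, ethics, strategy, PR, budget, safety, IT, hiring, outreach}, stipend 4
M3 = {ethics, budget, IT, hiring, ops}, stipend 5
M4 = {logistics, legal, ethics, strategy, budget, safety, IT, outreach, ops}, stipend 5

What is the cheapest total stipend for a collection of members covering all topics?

M2, M4 cover every topic at stipend 4 + 5 = 9.
Any cover uses at least 2 members; among all covering selections none totals below 9.

9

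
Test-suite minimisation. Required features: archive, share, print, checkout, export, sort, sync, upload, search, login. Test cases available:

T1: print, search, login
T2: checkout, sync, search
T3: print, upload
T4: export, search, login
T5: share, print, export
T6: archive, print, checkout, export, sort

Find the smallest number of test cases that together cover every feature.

T1, T2, T3, T5, T6 together cover {archive, share, print, checkout, export, sort, sync, upload, search, login} — every feature.
No 4 of the 6 test cases cover everything (all 15 size-4 selections fall short), so 5 is minimum.

5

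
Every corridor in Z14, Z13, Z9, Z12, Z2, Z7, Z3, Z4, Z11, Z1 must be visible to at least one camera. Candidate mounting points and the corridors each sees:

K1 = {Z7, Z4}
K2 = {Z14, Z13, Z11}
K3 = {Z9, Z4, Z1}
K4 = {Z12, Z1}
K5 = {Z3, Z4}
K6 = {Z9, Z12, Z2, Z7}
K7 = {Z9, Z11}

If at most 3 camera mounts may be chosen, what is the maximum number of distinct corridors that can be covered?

9

Choosing K2, K3, K6 covers {Z14, Z13, Z9, Z12, Z2, Z7, Z4, Z11, Z1} — 9 corridors.
No choice of 3 camera mounts does better; here Z3 is left uncovered.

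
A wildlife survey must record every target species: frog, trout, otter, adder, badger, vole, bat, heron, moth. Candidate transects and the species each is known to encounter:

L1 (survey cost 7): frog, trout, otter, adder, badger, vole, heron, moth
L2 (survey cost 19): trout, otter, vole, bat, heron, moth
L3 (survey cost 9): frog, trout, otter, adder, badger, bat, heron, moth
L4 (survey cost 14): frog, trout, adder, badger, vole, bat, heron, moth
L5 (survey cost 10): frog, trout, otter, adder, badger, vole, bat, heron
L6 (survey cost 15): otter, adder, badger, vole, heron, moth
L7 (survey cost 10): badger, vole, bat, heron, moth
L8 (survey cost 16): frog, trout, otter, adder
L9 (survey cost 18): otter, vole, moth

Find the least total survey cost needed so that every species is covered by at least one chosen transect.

16

L1, L3 cover every species at survey cost 7 + 9 = 16.
Any cover uses at least 2 transects; among all covering selections none totals below 16.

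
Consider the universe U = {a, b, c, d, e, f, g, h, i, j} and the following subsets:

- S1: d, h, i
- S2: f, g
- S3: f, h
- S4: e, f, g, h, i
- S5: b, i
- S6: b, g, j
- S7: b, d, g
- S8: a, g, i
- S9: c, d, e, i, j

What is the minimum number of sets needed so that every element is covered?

S3, S5, S8, S9 together cover {a, b, c, d, e, f, g, h, i, j} — every element.
No 3 of the 9 sets cover everything (all 84 triples fall short), so 4 is minimum.

4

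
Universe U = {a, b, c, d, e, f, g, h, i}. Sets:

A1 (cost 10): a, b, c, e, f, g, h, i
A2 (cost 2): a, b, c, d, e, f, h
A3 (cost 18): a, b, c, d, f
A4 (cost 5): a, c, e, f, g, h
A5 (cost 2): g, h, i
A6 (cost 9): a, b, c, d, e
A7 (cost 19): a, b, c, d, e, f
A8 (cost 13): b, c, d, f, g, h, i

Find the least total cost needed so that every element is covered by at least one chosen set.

4

A2, A5 cover every element at cost 2 + 2 = 4.
Any cover uses at least 2 sets; among all covering selections none totals below 4.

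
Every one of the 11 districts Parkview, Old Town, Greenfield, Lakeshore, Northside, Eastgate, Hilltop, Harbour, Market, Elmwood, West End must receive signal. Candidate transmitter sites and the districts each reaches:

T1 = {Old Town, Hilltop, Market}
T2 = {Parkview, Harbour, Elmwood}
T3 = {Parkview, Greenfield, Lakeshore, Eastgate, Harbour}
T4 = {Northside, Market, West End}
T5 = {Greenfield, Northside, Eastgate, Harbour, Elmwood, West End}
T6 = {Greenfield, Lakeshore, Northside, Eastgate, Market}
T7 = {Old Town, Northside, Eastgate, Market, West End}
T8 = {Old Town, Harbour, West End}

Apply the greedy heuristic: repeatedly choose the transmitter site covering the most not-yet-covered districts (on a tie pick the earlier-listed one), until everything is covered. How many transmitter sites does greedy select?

Pick 1: T5 covers 6 new districts (Greenfield, Northside, Eastgate, Harbour, Elmwood, West End).
Pick 2: T1 covers 3 new districts (Old Town, Hilltop, Market).
Pick 3: T3 covers 2 new districts (Parkview, Lakeshore).
Greedy uses 3 transmitter sites.

3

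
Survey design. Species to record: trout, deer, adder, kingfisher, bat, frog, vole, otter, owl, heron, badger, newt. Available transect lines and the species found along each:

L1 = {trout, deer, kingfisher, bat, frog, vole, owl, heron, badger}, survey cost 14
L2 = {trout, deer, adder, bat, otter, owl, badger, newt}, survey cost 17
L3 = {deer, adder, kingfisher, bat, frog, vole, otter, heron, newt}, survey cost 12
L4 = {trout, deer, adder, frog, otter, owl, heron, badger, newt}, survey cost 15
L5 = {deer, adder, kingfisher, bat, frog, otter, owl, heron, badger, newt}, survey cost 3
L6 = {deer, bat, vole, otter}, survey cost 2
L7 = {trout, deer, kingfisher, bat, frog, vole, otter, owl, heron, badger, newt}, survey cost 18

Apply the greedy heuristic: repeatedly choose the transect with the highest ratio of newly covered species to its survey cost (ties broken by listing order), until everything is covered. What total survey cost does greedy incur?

19

Pick 1: L5 adds 10 new (deer, adder, kingfisher, bat, frog, otter, owl, heron, badger, newt) at survey cost 3 (ratio 10/3).
Pick 2: L6 adds 1 new (vole) at survey cost 2 (ratio 1/2).
Pick 3: L1 adds 1 new (trout) at survey cost 14 (ratio 1/14).
Greedy total survey cost: 3 + 2 + 14 = 19. (The true optimum is 17, so greedy overshoots here.)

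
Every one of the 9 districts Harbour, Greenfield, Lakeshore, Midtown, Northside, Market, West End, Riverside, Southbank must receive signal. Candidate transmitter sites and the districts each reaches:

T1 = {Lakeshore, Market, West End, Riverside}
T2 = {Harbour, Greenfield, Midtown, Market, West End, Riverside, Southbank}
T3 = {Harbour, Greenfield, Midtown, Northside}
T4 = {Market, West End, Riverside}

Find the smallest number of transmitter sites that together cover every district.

T1, T2, T3 together cover {Harbour, Greenfield, Lakeshore, Midtown, Northside, Market, West End, Riverside, Southbank} — every district.
No 2 of the 4 transmitter sites cover everything (all 6 pairs fall short), so 3 is minimum.

3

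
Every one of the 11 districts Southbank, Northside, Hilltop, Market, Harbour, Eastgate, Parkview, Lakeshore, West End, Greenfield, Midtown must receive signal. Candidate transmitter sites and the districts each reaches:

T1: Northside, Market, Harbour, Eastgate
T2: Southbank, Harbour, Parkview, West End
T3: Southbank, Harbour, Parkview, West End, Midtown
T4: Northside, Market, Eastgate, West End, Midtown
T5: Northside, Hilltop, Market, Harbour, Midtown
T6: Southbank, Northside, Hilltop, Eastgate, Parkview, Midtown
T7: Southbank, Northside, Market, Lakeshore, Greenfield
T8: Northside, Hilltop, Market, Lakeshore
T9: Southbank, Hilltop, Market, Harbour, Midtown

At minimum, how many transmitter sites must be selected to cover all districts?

T2, T6, T7 together cover {Southbank, Northside, Hilltop, Market, Harbour, Eastgate, Parkview, Lakeshore, West End, Greenfield, Midtown} — every district.
No 2 of the 9 transmitter sites cover everything (all 36 pairs fall short), so 3 is minimum.

3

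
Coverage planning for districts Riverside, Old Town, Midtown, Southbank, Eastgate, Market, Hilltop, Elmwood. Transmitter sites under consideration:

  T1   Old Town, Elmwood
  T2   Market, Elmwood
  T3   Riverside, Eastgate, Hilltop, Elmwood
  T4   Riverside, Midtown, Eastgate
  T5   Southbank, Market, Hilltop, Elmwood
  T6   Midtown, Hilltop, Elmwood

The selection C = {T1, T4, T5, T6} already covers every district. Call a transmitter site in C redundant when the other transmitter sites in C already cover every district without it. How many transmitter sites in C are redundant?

Drop T1: Old Town uncovered — not redundant.
Drop T4: Riverside, Eastgate uncovered — not redundant.
Drop T5: Southbank, Market uncovered — not redundant.
Drop T6: the rest still cover every district — redundant.
1 redundant: T6.

1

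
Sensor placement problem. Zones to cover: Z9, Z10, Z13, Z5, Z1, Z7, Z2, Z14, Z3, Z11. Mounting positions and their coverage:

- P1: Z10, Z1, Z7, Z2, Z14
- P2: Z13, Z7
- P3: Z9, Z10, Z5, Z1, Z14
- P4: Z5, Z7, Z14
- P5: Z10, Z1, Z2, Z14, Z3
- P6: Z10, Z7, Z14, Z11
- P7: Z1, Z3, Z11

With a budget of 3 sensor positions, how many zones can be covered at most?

9

Choosing P1, P3, P7 covers {Z9, Z10, Z5, Z1, Z7, Z2, Z14, Z3, Z11} — 9 zones.
No choice of 3 sensor positions does better; here Z13 is left uncovered.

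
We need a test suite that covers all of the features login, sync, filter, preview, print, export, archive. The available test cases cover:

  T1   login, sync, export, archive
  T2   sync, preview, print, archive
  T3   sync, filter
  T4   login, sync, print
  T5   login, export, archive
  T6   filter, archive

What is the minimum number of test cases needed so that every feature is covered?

T1, T2, T3 together cover {login, sync, filter, preview, print, export, archive} — every feature.
No 2 of the 6 test cases cover everything (all 15 pairs fall short), so 3 is minimum.

3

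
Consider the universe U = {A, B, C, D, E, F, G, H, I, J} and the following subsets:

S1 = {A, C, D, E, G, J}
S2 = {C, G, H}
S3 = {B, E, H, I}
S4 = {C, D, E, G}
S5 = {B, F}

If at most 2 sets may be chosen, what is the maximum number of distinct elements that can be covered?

9

Choosing S1, S3 covers {A, B, C, D, E, G, H, I, J} — 9 elements.
No choice of 2 sets does better; here F is left uncovered.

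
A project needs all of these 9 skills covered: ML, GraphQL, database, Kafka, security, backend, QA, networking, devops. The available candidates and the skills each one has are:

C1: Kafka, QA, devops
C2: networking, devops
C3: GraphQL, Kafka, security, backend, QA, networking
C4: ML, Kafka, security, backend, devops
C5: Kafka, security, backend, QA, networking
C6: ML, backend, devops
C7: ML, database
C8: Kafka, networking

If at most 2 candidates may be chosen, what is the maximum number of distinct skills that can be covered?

8

Choosing C3, C4 covers {ML, GraphQL, Kafka, security, backend, QA, networking, devops} — 8 skills.
No choice of 2 candidates does better; here database is left uncovered.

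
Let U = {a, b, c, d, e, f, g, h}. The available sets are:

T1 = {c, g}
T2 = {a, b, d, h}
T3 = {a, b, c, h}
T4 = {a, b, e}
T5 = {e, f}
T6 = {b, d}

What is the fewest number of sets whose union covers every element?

T1, T2, T5 together cover {a, b, c, d, e, f, g, h} — every element.
No 2 of the 6 sets cover everything (all 15 pairs fall short), so 3 is minimum.

3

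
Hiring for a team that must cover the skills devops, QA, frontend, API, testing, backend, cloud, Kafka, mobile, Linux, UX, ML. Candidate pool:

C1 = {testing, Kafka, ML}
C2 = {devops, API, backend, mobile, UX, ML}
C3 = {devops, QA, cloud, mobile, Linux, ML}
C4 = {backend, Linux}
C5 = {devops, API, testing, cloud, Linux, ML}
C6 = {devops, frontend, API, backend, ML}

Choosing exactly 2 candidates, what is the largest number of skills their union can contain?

Choosing C2, C3 covers {devops, QA, API, backend, cloud, mobile, Linux, UX, ML} — 9 skills.
No choice of 2 candidates does better; here frontend, testing, Kafka are left uncovered.

9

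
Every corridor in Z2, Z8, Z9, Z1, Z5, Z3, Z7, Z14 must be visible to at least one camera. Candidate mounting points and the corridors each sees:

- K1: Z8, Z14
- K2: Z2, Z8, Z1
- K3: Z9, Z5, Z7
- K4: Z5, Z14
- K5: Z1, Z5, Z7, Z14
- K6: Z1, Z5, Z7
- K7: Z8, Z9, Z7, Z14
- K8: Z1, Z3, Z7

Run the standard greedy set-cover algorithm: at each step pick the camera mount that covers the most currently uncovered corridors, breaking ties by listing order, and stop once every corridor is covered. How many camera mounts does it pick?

Pick 1: K5 covers 4 new corridors (Z1, Z5, Z7, Z14).
Pick 2: K2 covers 2 new corridors (Z2, Z8).
Pick 3: K3 covers 1 new corridors (Z9).
Pick 4: K8 covers 1 new corridors (Z3).
Greedy uses 4 camera mounts.

4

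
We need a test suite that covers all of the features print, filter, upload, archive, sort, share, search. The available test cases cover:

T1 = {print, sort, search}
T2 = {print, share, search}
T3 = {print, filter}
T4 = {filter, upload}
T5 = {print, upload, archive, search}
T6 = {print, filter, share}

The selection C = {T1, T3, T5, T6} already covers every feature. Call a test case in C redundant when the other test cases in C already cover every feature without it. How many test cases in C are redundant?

1

Drop T1: sort uncovered — not redundant.
Drop T3: the rest still cover every feature — redundant.
Drop T5: upload, archive uncovered — not redundant.
Drop T6: share uncovered — not redundant.
1 redundant: T3.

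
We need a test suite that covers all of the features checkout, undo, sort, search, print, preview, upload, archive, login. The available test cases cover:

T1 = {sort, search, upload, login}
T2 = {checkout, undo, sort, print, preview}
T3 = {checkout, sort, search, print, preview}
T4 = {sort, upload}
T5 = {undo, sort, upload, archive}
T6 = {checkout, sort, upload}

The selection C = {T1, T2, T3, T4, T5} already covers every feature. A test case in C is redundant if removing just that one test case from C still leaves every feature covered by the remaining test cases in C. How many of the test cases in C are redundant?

3

Drop T1: login uncovered — not redundant.
Drop T2: the rest still cover every feature — redundant.
Drop T3: the rest still cover every feature — redundant.
Drop T4: the rest still cover every feature — redundant.
Drop T5: archive uncovered — not redundant.
3 redundant: T2, T3, T4.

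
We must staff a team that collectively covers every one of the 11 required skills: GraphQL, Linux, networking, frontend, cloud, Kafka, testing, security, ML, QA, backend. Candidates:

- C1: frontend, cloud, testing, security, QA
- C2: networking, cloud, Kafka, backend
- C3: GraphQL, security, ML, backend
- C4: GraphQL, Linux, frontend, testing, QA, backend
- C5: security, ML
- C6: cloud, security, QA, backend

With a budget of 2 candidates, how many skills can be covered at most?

9

Choosing C2, C4 covers {GraphQL, Linux, networking, frontend, cloud, Kafka, testing, QA, backend} — 9 skills.
No choice of 2 candidates does better; here security, ML are left uncovered.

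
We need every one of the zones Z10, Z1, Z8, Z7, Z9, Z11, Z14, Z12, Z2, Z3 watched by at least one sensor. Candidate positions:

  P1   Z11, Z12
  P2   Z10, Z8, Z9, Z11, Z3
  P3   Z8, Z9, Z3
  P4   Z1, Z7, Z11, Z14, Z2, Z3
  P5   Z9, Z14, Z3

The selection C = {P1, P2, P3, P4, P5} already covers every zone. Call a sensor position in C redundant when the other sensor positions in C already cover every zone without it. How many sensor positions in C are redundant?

Drop P1: Z12 uncovered — not redundant.
Drop P2: Z10 uncovered — not redundant.
Drop P3: the rest still cover every zone — redundant.
Drop P4: Z1, Z7, Z2 uncovered — not redundant.
Drop P5: the rest still cover every zone — redundant.
2 redundant: P3, P5.

2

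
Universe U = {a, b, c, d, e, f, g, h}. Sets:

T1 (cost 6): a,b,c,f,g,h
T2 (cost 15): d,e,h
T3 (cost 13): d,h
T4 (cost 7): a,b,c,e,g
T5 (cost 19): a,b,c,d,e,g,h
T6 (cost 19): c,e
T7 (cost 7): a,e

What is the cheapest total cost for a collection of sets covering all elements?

T1, T2 cover every element at cost 6 + 15 = 21.
Any cover uses at least 2 sets; among all covering selections none totals below 21.
Greedy by coverage-per-cost would pick T1, T4, T3 for 26 — worse than the optimum 21.

21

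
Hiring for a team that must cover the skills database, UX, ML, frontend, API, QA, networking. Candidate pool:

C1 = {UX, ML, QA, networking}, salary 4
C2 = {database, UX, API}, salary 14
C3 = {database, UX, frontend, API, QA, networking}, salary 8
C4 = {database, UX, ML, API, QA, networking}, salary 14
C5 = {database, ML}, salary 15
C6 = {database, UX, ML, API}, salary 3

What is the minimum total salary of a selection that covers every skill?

11

C3, C6 cover every skill at salary 8 + 3 = 11.
Any cover uses at least 2 candidates; among all covering selections none totals below 11.
Greedy by coverage-per-salary would pick C6, C1, C3 for 15 — worse than the optimum 11.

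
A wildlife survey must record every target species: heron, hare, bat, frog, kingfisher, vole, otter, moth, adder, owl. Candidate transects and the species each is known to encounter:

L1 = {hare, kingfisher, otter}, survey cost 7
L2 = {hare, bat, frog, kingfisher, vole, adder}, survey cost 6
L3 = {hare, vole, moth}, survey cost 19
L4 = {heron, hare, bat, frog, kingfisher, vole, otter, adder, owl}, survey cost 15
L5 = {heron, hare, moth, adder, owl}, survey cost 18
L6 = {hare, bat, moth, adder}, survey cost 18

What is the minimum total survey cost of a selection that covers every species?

31

L1, L2, L5 cover every species at survey cost 7 + 6 + 18 = 31.
Any cover uses at least 2 transects; among all covering selections none totals below 31.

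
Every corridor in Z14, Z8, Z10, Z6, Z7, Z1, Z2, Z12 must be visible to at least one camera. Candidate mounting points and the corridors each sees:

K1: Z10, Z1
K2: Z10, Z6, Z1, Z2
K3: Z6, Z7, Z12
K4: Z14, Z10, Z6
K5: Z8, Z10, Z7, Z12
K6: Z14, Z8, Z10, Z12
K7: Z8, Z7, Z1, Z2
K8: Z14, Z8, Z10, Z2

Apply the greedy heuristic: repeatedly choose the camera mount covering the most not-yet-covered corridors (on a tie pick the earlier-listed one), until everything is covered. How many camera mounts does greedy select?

Pick 1: K2 covers 4 new corridors (Z10, Z6, Z1, Z2).
Pick 2: K5 covers 3 new corridors (Z8, Z7, Z12).
Pick 3: K4 covers 1 new corridors (Z14).
Greedy uses 3 camera mounts.

3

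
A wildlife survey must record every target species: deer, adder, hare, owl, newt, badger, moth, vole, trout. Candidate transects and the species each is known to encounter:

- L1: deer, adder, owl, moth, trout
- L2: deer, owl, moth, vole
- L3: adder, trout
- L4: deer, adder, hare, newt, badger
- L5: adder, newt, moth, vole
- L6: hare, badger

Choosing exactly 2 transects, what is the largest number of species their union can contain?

Choosing L1, L4 covers {deer, adder, hare, owl, newt, badger, moth, trout} — 8 species.
No choice of 2 transects does better; here vole is left uncovered.

8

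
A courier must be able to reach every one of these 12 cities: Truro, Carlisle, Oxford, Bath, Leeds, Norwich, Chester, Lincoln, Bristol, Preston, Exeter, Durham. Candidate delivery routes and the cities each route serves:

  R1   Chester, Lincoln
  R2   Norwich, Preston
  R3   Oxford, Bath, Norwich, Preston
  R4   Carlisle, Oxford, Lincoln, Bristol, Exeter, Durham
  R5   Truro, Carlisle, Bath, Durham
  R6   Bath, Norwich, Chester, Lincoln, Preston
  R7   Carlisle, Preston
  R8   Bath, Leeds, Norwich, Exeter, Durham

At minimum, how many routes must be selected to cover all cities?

4

R4, R5, R6, R8 together cover {Truro, Carlisle, Oxford, Bath, Leeds, Norwich, Chester, Lincoln, Bristol, Preston, Exeter, Durham} — every city.
No 3 of the 8 routes cover everything (all 56 triples fall short), so 4 is minimum.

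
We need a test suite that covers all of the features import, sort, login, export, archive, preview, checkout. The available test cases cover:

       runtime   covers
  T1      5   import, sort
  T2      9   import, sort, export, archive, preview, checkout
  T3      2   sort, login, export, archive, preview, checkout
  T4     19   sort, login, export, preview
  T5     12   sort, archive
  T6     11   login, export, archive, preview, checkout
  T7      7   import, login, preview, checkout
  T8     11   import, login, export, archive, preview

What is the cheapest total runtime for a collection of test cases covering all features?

7

T1, T3 cover every feature at runtime 5 + 2 = 7.
Any cover uses at least 2 test cases; among all covering selections none totals below 7.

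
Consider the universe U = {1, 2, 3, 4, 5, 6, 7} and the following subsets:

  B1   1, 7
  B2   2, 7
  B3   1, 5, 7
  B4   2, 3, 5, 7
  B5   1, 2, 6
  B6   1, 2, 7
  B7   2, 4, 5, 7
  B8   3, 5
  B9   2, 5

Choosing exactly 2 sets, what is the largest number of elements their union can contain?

Choosing B4, B5 covers {1, 2, 3, 5, 6, 7} — 6 elements.
No choice of 2 sets does better; here 4 is left uncovered.

6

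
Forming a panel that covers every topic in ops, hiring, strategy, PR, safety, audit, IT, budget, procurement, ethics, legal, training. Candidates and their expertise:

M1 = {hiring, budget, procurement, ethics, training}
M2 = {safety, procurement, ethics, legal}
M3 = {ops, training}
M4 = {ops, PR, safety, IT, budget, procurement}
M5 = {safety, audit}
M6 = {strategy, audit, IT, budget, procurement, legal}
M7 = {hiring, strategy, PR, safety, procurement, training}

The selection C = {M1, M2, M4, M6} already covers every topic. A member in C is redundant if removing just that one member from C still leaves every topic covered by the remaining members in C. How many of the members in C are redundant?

Drop M1: hiring, training uncovered — not redundant.
Drop M2: the rest still cover every topic — redundant.
Drop M4: ops, PR uncovered — not redundant.
Drop M6: strategy, audit uncovered — not redundant.
1 redundant: M2.

1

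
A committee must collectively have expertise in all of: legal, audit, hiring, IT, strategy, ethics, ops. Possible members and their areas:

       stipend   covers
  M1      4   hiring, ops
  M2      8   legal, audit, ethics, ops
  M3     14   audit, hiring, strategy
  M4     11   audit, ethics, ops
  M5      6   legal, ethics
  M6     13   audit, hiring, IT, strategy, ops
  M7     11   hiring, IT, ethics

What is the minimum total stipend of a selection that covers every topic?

19

M5, M6 cover every topic at stipend 6 + 13 = 19.
Any cover uses at least 2 members; among all covering selections none totals below 19.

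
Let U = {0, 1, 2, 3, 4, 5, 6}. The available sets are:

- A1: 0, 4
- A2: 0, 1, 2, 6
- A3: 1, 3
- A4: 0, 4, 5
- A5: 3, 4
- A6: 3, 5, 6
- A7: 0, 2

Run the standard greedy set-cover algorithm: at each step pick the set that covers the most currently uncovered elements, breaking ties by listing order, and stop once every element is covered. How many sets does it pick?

Pick 1: A2 covers 4 new elements (0, 1, 2, 6).
Pick 2: A4 covers 2 new elements (4, 5).
Pick 3: A3 covers 1 new elements (3).
Greedy uses 3 sets.

3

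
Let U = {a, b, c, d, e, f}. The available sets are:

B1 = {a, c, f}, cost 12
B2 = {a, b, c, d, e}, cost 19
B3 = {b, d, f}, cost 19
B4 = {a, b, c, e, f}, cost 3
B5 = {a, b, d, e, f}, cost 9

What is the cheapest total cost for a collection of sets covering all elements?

12

B4, B5 cover every element at cost 3 + 9 = 12.
Any cover uses at least 2 sets; among all covering selections none totals below 12.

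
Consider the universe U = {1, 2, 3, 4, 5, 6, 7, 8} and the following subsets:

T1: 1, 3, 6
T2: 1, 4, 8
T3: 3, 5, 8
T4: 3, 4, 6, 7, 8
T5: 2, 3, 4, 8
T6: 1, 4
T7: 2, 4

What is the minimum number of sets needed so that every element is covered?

T1, T3, T4, T5 together cover {1, 2, 3, 4, 5, 6, 7, 8} — every element.
No 3 of the 7 sets cover everything (all 35 triples fall short), so 4 is minimum.

4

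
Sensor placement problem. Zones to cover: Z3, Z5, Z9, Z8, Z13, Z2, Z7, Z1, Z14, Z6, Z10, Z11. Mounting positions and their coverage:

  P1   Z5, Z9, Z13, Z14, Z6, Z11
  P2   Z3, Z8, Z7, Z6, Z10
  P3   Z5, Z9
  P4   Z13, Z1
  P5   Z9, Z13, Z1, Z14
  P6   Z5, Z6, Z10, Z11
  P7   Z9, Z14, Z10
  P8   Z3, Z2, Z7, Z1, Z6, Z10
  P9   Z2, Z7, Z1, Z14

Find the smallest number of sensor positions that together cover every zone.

P1, P2, P8 together cover {Z3, Z5, Z9, Z8, Z13, Z2, Z7, Z1, Z14, Z6, Z10, Z11} — every zone.
No 2 of the 9 sensor positions cover everything (all 36 pairs fall short), so 3 is minimum.

3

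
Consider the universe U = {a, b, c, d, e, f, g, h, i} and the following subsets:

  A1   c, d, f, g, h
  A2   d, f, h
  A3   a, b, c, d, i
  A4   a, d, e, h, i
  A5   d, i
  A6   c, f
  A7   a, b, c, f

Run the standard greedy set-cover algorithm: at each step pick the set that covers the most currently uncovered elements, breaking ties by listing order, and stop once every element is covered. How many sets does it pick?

3

Pick 1: A1 covers 5 new elements (c, d, f, g, h).
Pick 2: A3 covers 3 new elements (a, b, i).
Pick 3: A4 covers 1 new elements (e).
Greedy uses 3 sets.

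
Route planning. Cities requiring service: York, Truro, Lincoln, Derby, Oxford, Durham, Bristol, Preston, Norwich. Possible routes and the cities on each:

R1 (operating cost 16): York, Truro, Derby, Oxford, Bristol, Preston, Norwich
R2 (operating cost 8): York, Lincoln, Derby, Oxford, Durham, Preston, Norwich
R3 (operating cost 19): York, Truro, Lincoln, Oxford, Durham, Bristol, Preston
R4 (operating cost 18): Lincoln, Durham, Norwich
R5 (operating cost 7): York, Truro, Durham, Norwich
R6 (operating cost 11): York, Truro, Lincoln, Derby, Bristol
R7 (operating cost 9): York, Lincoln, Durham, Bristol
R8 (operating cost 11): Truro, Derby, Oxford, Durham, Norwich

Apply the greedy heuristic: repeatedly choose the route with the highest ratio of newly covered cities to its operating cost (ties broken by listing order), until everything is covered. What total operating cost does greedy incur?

19

Pick 1: R2 adds 7 new (York, Lincoln, Derby, Oxford, Durham, Preston, Norwich) at operating cost 8 (ratio 7/8).
Pick 2: R6 adds 2 new (Truro, Bristol) at operating cost 11 (ratio 2/11).
Greedy total operating cost: 8 + 11 = 19.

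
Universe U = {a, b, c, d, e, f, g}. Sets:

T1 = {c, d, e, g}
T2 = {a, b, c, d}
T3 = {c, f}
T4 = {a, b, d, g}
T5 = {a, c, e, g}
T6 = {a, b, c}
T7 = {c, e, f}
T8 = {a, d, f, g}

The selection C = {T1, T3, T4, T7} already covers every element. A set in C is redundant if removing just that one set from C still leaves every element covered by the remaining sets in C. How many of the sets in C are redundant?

Drop T1: the rest still cover every element — redundant.
Drop T3: the rest still cover every element — redundant.
Drop T4: a, b uncovered — not redundant.
Drop T7: the rest still cover every element — redundant.
3 redundant: T1, T3, T7.

3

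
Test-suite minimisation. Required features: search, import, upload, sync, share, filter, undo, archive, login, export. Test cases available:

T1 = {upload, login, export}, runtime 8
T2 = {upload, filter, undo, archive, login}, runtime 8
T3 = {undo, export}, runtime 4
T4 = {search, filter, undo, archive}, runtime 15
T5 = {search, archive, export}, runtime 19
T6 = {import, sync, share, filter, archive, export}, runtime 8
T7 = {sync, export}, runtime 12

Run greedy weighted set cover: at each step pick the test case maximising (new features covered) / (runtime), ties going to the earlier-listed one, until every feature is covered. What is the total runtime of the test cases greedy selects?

Pick 1: T6 adds 6 new (import, sync, share, filter, archive, export) at runtime 8 (ratio 6/8).
Pick 2: T2 adds 3 new (upload, undo, login) at runtime 8 (ratio 3/8).
Pick 3: T4 adds 1 new (search) at runtime 15 (ratio 1/15).
Greedy total runtime: 8 + 8 + 15 = 31.

31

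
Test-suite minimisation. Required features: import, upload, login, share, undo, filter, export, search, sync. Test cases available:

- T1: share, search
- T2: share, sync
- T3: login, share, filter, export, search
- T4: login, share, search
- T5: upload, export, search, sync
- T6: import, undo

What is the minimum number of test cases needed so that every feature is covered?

3

T3, T5, T6 together cover {import, upload, login, share, undo, filter, export, search, sync} — every feature.
No 2 of the 6 test cases cover everything (all 15 pairs fall short), so 3 is minimum.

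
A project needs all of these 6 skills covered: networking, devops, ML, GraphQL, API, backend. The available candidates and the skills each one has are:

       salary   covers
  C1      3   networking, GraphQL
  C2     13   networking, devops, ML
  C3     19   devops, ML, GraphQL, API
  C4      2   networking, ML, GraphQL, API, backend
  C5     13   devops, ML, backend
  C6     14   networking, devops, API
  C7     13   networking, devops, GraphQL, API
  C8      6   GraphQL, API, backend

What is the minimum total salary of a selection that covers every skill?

C2, C4 cover every skill at salary 13 + 2 = 15.
Any cover uses at least 2 candidates; among all covering selections none totals below 15.

15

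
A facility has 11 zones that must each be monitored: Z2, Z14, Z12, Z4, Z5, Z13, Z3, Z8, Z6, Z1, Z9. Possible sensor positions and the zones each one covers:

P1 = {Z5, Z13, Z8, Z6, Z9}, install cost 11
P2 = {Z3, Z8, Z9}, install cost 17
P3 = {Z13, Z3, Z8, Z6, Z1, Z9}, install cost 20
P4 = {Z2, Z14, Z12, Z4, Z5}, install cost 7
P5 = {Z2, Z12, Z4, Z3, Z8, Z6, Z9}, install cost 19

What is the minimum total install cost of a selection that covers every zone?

P3, P4 cover every zone at install cost 20 + 7 = 27.
Any cover uses at least 2 sensor positions; among all covering selections none totals below 27.
Greedy by coverage-per-install cost would pick P4, P1, P3 for 38 — worse than the optimum 27.

27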